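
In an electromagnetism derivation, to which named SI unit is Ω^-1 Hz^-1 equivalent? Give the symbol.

Ω = kg·m²·s⁻³·A⁻².
So Ω⁻¹ = kg⁻¹·m⁻²·s³·A².
Hz = s⁻¹.
So Hz⁻¹ = s.
Combining: Ω⁻¹·Hz⁻¹ = (kg⁻¹·m⁻²·s³·A²) · s = kg⁻¹·m⁻²·s⁴·A².
kg⁻¹·m⁻²·s⁴·A² is the base-SI form of the farad.

F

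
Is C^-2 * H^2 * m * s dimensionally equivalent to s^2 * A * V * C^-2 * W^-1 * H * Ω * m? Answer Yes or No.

Yes

Left side:
  C = A·s = s·A (charge = current × time).
  So C⁻² = s⁻²·A⁻².
  H = Wb/A (inductance = flux per current),
      = kg·m²·s⁻²·A⁻².
  So H² = kg²·m⁴·s⁻⁴·A⁻⁴.
  Combining: C⁻²·H²·m·s = (s⁻²·A⁻²) · (kg²·m⁴·s⁻⁴·A⁻⁴) · m · s = kg²·m⁵·s⁻⁵·A⁻⁶.
Right side:
  V = W/A (potential = power per current),
      = kg·m²·s⁻³·A⁻¹.
  C = A·s = s·A (charge = current × time).
  So C⁻² = s⁻²·A⁻².
  W = J/s (power = energy per time),
      = kg·m²·s⁻³.
  So W⁻¹ = kg⁻¹·m⁻²·s³.
  H = Wb/A (inductance = flux per current),
      = kg·m²·s⁻²·A⁻².
  Ω = V/A (resistance = voltage per current),
      = kg·m²·s⁻³·A⁻².
  Combining: s²·A·V·C⁻²·W⁻¹·H·Ω·m = s² · A · (kg·m²·s⁻³·A⁻¹) · (s⁻²·A⁻²) · (kg⁻¹·m⁻²·s³) · (kg·m²·s⁻²·A⁻²) · (kg·m²·s⁻³·A⁻²) · m = kg²·m⁵·s⁻⁵·A⁻⁶.
Both reduce to kg²·m⁵·s⁻⁵·A⁻⁶.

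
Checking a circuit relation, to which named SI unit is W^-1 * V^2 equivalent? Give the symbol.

Ω

W = J/s (power = energy per time),
    = kg·m²·s⁻³.
So W⁻¹ = kg⁻¹·m⁻²·s³.
V = W/A (potential = power per current),
    = kg·m²·s⁻³·A⁻¹.
So V² = kg²·m⁴·s⁻⁶·A⁻².
Combining: W⁻¹·V² = (kg⁻¹·m⁻²·s³) · (kg²·m⁴·s⁻⁶·A⁻²) = kg·m²·s⁻³·A⁻².
kg·m²·s⁻³·A⁻² is the base-SI form of the ohm.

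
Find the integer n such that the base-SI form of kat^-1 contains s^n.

kat = s⁻¹·mol.
So kat⁻¹ = s·mol⁻¹.
The exponent of s is 1.

1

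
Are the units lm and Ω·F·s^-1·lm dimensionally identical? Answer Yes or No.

Yes

Left side:
  lm = cd.
Right side:
  Ω = kg·m²·s⁻³·A⁻².
  F = kg⁻¹·m⁻²·s⁴·A².
  lm = cd.
  Combining: Ω·F·s⁻¹·lm = (kg·m²·s⁻³·A⁻²) · (kg⁻¹·m⁻²·s⁴·A²) · s⁻¹ · cd = cd.
Both reduce to cd.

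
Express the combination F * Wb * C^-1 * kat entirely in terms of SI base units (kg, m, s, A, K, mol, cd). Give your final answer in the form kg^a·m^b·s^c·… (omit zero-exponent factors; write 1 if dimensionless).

F = kg⁻¹·m⁻²·s⁴·A².
Wb = kg·m²·s⁻²·A⁻¹.
C = s·A.
So C⁻¹ = s⁻¹·A⁻¹.
kat = s⁻¹·mol.
Combining: F·Wb·C⁻¹·kat = (kg⁻¹·m⁻²·s⁴·A²) · (kg·m²·s⁻²·A⁻¹) · (s⁻¹·A⁻¹) · (s⁻¹·mol) = mol.

mol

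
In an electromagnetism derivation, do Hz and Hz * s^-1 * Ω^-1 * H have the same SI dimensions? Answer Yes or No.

Left side:
  Hz = s⁻¹.
Right side:
  Hz = 1/s = s⁻¹ (frequency is cycles per second).
  Ω = V/A (resistance = voltage per current),
      = kg·m²·s⁻³·A⁻².
  So Ω⁻¹ = kg⁻¹·m⁻²·s³·A².
  H = Wb/A (inductance = flux per current),
      = kg·m²·s⁻²·A⁻².
  Combining: Hz·s⁻¹·Ω⁻¹·H = s⁻¹ · s⁻¹ · (kg⁻¹·m⁻²·s³·A²) · (kg·m²·s⁻²·A⁻²) = s⁻¹.
Both reduce to s⁻¹.

Yes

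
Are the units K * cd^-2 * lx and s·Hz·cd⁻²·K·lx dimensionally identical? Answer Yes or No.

Yes

Left side:
  lx = lm/m² (illuminance = luminous flux per area),
      = m⁻²·cd.
  Combining: K·cd⁻²·lx = K · cd⁻² · (m⁻²·cd) = m⁻²·K·cd⁻¹.
Right side:
  Hz = 1/s = s⁻¹ (frequency is cycles per second).
  lx = lm/m² (illuminance = luminous flux per area),
      = m⁻²·cd.
  Combining: s·Hz·cd⁻²·K·lx = s · s⁻¹ · cd⁻² · K · (m⁻²·cd) = m⁻²·K·cd⁻¹.
Both reduce to m⁻²·K·cd⁻¹.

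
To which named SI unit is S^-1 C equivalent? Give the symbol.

S = 1/Ω (conductance is reciprocal resistance),
    = kg⁻¹·m⁻²·s³·A².
So S⁻¹ = kg·m²·s⁻³·A⁻².
C = A·s = s·A (charge = current × time).
Combining: S⁻¹·C = (kg·m²·s⁻³·A⁻²) · (s·A) = kg·m²·s⁻²·A⁻¹.
kg·m²·s⁻²·A⁻¹ is the base-SI form of the weber.

Wb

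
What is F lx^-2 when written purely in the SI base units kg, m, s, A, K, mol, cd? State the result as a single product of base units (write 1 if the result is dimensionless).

kg⁻¹·m²·s⁴·A²·cd⁻²

F = kg⁻¹·m⁻²·s⁴·A².
lx = m⁻²·cd.
So lx⁻² = m⁴·cd⁻².
Combining: F·lx⁻² = (kg⁻¹·m⁻²·s⁴·A²) · (m⁴·cd⁻²) = kg⁻¹·m²·s⁴·A²·cd⁻².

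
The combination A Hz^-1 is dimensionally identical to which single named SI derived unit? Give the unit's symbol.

C

Hz = s⁻¹.
So Hz⁻¹ = s.
Combining: A·Hz⁻¹ = A · s = s·A.
s·A is the base-SI form of the coulomb.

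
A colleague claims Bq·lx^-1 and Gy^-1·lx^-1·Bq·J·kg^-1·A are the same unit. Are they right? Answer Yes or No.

Left side:
  Bq = 1/s = s⁻¹ (activity is decays per second).
  lx = lm/m² (illuminance = luminous flux per area),
      = m⁻²·cd.
  So lx⁻¹ = m²·cd⁻¹.
  Combining: Bq·lx⁻¹ = s⁻¹ · (m²·cd⁻¹) = m²·s⁻¹·cd⁻¹.
Right side:
  Gy = m²·s⁻².
  So Gy⁻¹ = m⁻²·s².
  lx = m⁻²·cd.
  So lx⁻¹ = m²·cd⁻¹.
  Bq = s⁻¹.
  J = kg·m²·s⁻².
  Combining: Gy⁻¹·lx⁻¹·Bq·J·kg⁻¹·A = (m⁻²·s²) · (m²·cd⁻¹) · s⁻¹ · (kg·m²·s⁻²) · kg⁻¹ · A = m²·s⁻¹·A·cd⁻¹.
Left is m²·s⁻¹·cd⁻¹; right is m²·s⁻¹·A·cd⁻¹ — different.

No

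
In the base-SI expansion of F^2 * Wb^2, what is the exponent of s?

4

F = C/V (capacitance = charge per voltage),
    = A·s/(kg·m²·s⁻³·A⁻¹) (substituting C and V),
    = kg⁻¹·m⁻²·s⁴·A².
So F² = kg⁻²·m⁻⁴·s⁸·A⁴.
Wb = V·s (flux: a volt is a weber per second),
    = kg·m²·s⁻²·A⁻¹.
So Wb² = kg²·m⁴·s⁻⁴·A⁻².
Combining: F²·Wb² = (kg⁻²·m⁻⁴·s⁸·A⁴) · (kg²·m⁴·s⁻⁴·A⁻²) = s⁴·A².
The exponent of s is 4.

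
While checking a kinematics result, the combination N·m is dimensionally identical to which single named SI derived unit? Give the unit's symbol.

J

N = kg·m·s⁻².
Combining: N·m = (kg·m·s⁻²) · m = kg·m²·s⁻².
kg·m²·s⁻² is the base-SI form of the joule.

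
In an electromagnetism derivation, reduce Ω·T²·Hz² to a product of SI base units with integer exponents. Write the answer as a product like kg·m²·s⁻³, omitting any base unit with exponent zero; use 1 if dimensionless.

Ω = kg·m²·s⁻³·A⁻².
T = kg·s⁻²·A⁻¹.
So T² = kg²·s⁻⁴·A⁻².
Hz = s⁻¹.
So Hz² = s⁻².
Combining: Ω·T²·Hz² = (kg·m²·s⁻³·A⁻²) · (kg²·s⁻⁴·A⁻²) · s⁻² = kg³·m²·s⁻⁹·A⁻⁴.

kg³·m²·s⁻⁹·A⁻⁴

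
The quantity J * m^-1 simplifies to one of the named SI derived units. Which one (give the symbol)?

N

J = kg·m²·s⁻².
Combining: J·m⁻¹ = (kg·m²·s⁻²) · m⁻¹ = kg·m·s⁻².
kg·m·s⁻² is the base-SI form of the newton.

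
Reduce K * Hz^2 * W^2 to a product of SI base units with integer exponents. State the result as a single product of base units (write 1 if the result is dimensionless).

kg²·m⁴·s⁻⁸·K

Hz = 1/s = s⁻¹ (frequency is cycles per second).
So Hz² = s⁻².
W = J/s (power = energy per time),
    = kg·m²·s⁻³.
So W² = kg²·m⁴·s⁻⁶.
Combining: K·Hz²·W² = K · s⁻² · (kg²·m⁴·s⁻⁶) = kg²·m⁴·s⁻⁸·K.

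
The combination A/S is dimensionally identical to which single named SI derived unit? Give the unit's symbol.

S = 1/Ω (conductance is reciprocal resistance),
    = kg⁻¹·m⁻²·s³·A².
So S⁻¹ = kg·m²·s⁻³·A⁻².
Combining: A·S⁻¹ = A · (kg·m²·s⁻³·A⁻²) = kg·m²·s⁻³·A⁻¹.
kg·m²·s⁻³·A⁻¹ is the base-SI form of the volt.

V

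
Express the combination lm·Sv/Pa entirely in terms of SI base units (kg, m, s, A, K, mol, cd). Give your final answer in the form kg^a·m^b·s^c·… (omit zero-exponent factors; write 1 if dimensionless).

lm = cd·sr = cd (luminous flux; sr is dimensionless).
Sv = J/kg (equivalent dose = energy per mass),
    = m²·s⁻².
Pa = N/m² (pressure = force per area),
    = kg·m⁻¹·s⁻².
So Pa⁻¹ = kg⁻¹·m·s².
Combining: lm·Sv·Pa⁻¹ = cd · (m²·s⁻²) · (kg⁻¹·m·s²) = kg⁻¹·m³·cd.

kg⁻¹·m³·cd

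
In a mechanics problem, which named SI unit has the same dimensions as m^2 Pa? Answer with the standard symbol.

N

Pa = N/m² (pressure = force per area),
    = kg·m⁻¹·s⁻².
Combining: m²·Pa = m² · (kg·m⁻¹·s⁻²) = kg·m·s⁻².
kg·m·s⁻² is the base-SI form of the newton.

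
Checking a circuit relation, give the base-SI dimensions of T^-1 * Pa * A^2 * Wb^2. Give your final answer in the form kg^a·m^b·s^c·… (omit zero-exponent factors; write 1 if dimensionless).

T = kg·s⁻²·A⁻¹.
So T⁻¹ = kg⁻¹·s²·A.
Pa = kg·m⁻¹·s⁻².
Wb = kg·m²·s⁻²·A⁻¹.
So Wb² = kg²·m⁴·s⁻⁴·A⁻².
Combining: T⁻¹·Pa·A²·Wb² = (kg⁻¹·s²·A) · (kg·m⁻¹·s⁻²) · A² · (kg²·m⁴·s⁻⁴·A⁻²) = kg²·m³·s⁻⁴·A.

kg²·m³·s⁻⁴·A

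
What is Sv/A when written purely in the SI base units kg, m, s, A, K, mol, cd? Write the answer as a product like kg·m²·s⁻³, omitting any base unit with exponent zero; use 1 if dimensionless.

Sv = J/kg (equivalent dose = energy per mass),
    = m²·s⁻².
Combining: A⁻¹·Sv = A⁻¹ · (m²·s⁻²) = m²·s⁻²·A⁻¹.

m²·s⁻²·A⁻¹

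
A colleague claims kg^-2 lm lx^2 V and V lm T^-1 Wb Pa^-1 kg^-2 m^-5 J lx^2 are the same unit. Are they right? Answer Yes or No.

Yes

Left side:
  lm = cd·sr = cd (luminous flux; sr is dimensionless).
  lx = lm/m² (illuminance = luminous flux per area),
      = m⁻²·cd.
  So lx² = m⁻⁴·cd².
  V = W/A (potential = power per current),
      = kg·m²·s⁻³·A⁻¹.
  Combining: kg⁻²·lm·lx²·V = kg⁻² · cd · (m⁻⁴·cd²) · (kg·m²·s⁻³·A⁻¹) = kg⁻¹·m⁻²·s⁻³·A⁻¹·cd³.
Right side:
  V = W/A (potential = power per current),
      = kg·m²·s⁻³·A⁻¹.
  lm = cd·sr = cd (luminous flux; sr is dimensionless).
  T = Wb/m² (flux density = flux per area),
      = kg·s⁻²·A⁻¹.
  So T⁻¹ = kg⁻¹·s²·A.
  Wb = V·s (flux: a volt is a weber per second),
      = kg·m²·s⁻²·A⁻¹.
  Pa = N/m² (pressure = force per area),
      = kg·m⁻¹·s⁻².
  So Pa⁻¹ = kg⁻¹·m·s².
  J = N·m (work = force × distance),
      = kg·m²·s⁻².
  lx = lm/m² (illuminance = luminous flux per area),
      = m⁻²·cd.
  So lx² = m⁻⁴·cd².
  Combining: V·lm·T⁻¹·Wb·Pa⁻¹·kg⁻²·m⁻⁵·J·lx² = (kg·m²·s⁻³·A⁻¹) · cd · (kg⁻¹·s²·A) · (kg·m²·s⁻²·A⁻¹) · (kg⁻¹·m·s²) · kg⁻² · m⁻⁵ · (kg·m²·s⁻²) · (m⁻⁴·cd²) = kg⁻¹·m⁻²·s⁻³·A⁻¹·cd³.
Both reduce to kg⁻¹·m⁻²·s⁻³·A⁻¹·cd³.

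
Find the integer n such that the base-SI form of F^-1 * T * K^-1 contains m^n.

F = C/V (capacitance = charge per voltage),
    = A·s/(kg·m²·s⁻³·A⁻¹) (substituting C and V),
    = kg⁻¹·m⁻²·s⁴·A².
So F⁻¹ = kg·m²·s⁻⁴·A⁻².
T = Wb/m² (flux density = flux per area),
    = kg·s⁻²·A⁻¹.
Combining: F⁻¹·T·K⁻¹ = (kg·m²·s⁻⁴·A⁻²) · (kg·s⁻²·A⁻¹) · K⁻¹ = kg²·m²·s⁻⁶·A⁻³·K⁻¹.
The exponent of m is 2.

2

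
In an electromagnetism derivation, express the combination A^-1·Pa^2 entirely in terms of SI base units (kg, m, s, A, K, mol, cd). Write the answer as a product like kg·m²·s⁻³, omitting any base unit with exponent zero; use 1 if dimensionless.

Pa = kg·m⁻¹·s⁻².
So Pa² = kg²·m⁻²·s⁻⁴.
Combining: A⁻¹·Pa² = A⁻¹ · (kg²·m⁻²·s⁻⁴) = kg²·m⁻²·s⁻⁴·A⁻¹.

kg²·m⁻²·s⁻⁴·A⁻¹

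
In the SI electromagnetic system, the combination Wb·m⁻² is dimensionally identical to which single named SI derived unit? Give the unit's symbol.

Wb = V·s (flux: a volt is a weber per second),
    = kg·m²·s⁻²·A⁻¹.
Combining: Wb·m⁻² = (kg·m²·s⁻²·A⁻¹) · m⁻² = kg·s⁻²·A⁻¹.
kg·s⁻²·A⁻¹ is the base-SI form of the tesla.

T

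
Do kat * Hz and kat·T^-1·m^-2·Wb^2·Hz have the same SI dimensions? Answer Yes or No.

No

Left side:
  kat = s⁻¹·mol.
  Hz = s⁻¹.
  Combining: kat·Hz = (s⁻¹·mol) · s⁻¹ = s⁻²·mol.
Right side:
  kat = s⁻¹·mol.
  T = kg·s⁻²·A⁻¹.
  So T⁻¹ = kg⁻¹·s²·A.
  Wb = kg·m²·s⁻²·A⁻¹.
  So Wb² = kg²·m⁴·s⁻⁴·A⁻².
  Hz = s⁻¹.
  Combining: kat·T⁻¹·m⁻²·Wb²·Hz = (s⁻¹·mol) · (kg⁻¹·s²·A) · m⁻² · (kg²·m⁴·s⁻⁴·A⁻²) · s⁻¹ = kg·m²·s⁻⁴·A⁻¹·mol.
Left is s⁻²·mol; right is kg·m²·s⁻⁴·A⁻¹·mol — different.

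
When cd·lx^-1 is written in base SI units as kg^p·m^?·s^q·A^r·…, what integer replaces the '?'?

2

lx = lm/m² (illuminance = luminous flux per area),
    = m⁻²·cd.
So lx⁻¹ = m²·cd⁻¹.
Combining: cd·lx⁻¹ = cd · (m²·cd⁻¹) = m².
The exponent of m is 2.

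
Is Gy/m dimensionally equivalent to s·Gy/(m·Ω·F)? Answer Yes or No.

Yes

Left side:
  Gy = J/kg (absorbed dose = energy per mass),
      = m²·s⁻².
  Combining: m⁻¹·Gy = m⁻¹ · (m²·s⁻²) = m·s⁻².
Right side:
  Gy = m²·s⁻².
  Ω = kg·m²·s⁻³·A⁻².
  So Ω⁻¹ = kg⁻¹·m⁻²·s³·A².
  F = kg⁻¹·m⁻²·s⁴·A².
  So F⁻¹ = kg·m²·s⁻⁴·A⁻².
  Combining: m⁻¹·s·Gy·Ω⁻¹·F⁻¹ = m⁻¹ · s · (m²·s⁻²) · (kg⁻¹·m⁻²·s³·A²) · (kg·m²·s⁻⁴·A⁻²) = m·s⁻².
Both reduce to m·s⁻².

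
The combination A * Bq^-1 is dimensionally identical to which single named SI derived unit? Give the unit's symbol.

Bq = 1/s = s⁻¹ (activity is decays per second).
So Bq⁻¹ = s.
Combining: A·Bq⁻¹ = A · s = s·A.
s·A is the base-SI form of the coulomb.

C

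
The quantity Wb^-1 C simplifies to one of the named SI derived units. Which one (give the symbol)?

Wb = kg·m²·s⁻²·A⁻¹.
So Wb⁻¹ = kg⁻¹·m⁻²·s²·A.
C = s·A.
Combining: Wb⁻¹·C = (kg⁻¹·m⁻²·s²·A) · (s·A) = kg⁻¹·m⁻²·s³·A².
kg⁻¹·m⁻²·s³·A² is the base-SI form of the siemens.

S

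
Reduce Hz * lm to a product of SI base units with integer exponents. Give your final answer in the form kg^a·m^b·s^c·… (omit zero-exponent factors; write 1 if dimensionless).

s⁻¹·cd

Hz = 1/s = s⁻¹ (frequency is cycles per second).
lm = cd·sr = cd (luminous flux; sr is dimensionless).
Combining: Hz·lm = s⁻¹ · cd = s⁻¹·cd.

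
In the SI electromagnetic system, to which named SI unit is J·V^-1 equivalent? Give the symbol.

C

J = kg·m²·s⁻².
V = kg·m²·s⁻³·A⁻¹.
So V⁻¹ = kg⁻¹·m⁻²·s³·A.
Combining: J·V⁻¹ = (kg·m²·s⁻²) · (kg⁻¹·m⁻²·s³·A) = s·A.
s·A is the base-SI form of the coulomb.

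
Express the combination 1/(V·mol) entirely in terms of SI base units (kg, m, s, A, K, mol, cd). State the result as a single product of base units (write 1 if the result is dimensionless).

V = W/A (potential = power per current),
    = kg·m²·s⁻³·A⁻¹.
So V⁻¹ = kg⁻¹·m⁻²·s³·A.
Combining: V⁻¹·mol⁻¹ = (kg⁻¹·m⁻²·s³·A) · mol⁻¹ = kg⁻¹·m⁻²·s³·A·mol⁻¹.

kg⁻¹·m⁻²·s³·A·mol⁻¹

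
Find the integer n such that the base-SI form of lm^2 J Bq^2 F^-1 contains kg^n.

lm = cd.
So lm² = cd².
J = kg·m²·s⁻².
Bq = s⁻¹.
So Bq² = s⁻².
F = kg⁻¹·m⁻²·s⁴·A².
So F⁻¹ = kg·m²·s⁻⁴·A⁻².
Combining: lm²·J·Bq²·F⁻¹ = cd² · (kg·m²·s⁻²) · s⁻² · (kg·m²·s⁻⁴·A⁻²) = kg²·m⁴·s⁻⁸·A⁻²·cd².
The exponent of kg is 2.

2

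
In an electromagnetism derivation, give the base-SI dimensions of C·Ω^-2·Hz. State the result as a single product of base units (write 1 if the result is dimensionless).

C = A·s = s·A (charge = current × time).
Ω = V/A (resistance = voltage per current),
    = kg·m²·s⁻³·A⁻².
So Ω⁻² = kg⁻²·m⁻⁴·s⁶·A⁴.
Hz = 1/s = s⁻¹ (frequency is cycles per second).
Combining: C·Ω⁻²·Hz = (s·A) · (kg⁻²·m⁻⁴·s⁶·A⁴) · s⁻¹ = kg⁻²·m⁻⁴·s⁶·A⁵.

kg⁻²·m⁻⁴·s⁶·A⁵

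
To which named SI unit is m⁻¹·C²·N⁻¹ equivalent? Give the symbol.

F

C = s·A.
So C² = s²·A².
N = kg·m·s⁻².
So N⁻¹ = kg⁻¹·m⁻¹·s².
Combining: m⁻¹·C²·N⁻¹ = m⁻¹ · (s²·A²) · (kg⁻¹·m⁻¹·s²) = kg⁻¹·m⁻²·s⁴·A².
kg⁻¹·m⁻²·s⁴·A² is the base-SI form of the farad.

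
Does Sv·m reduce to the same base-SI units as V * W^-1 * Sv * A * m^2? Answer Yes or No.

Left side:
  Sv = m²·s⁻².
  Combining: Sv·m = (m²·s⁻²) · m = m³·s⁻².
Right side:
  V = kg·m²·s⁻³·A⁻¹.
  W = kg·m²·s⁻³.
  So W⁻¹ = kg⁻¹·m⁻²·s³.
  Sv = m²·s⁻².
  Combining: V·W⁻¹·Sv·A·m² = (kg·m²·s⁻³·A⁻¹) · (kg⁻¹·m⁻²·s³) · (m²·s⁻²) · A · m² = m⁴·s⁻².
Left is m³·s⁻²; right is m⁴·s⁻² — different.

No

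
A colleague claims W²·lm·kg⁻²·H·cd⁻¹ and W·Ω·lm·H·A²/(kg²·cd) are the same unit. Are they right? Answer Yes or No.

Left side:
  W = kg·m²·s⁻³.
  So W² = kg²·m⁴·s⁻⁶.
  lm = cd.
  H = kg·m²·s⁻²·A⁻².
  Combining: W²·lm·kg⁻²·H·cd⁻¹ = (kg²·m⁴·s⁻⁶) · cd · kg⁻² · (kg·m²·s⁻²·A⁻²) · cd⁻¹ = kg·m⁶·s⁻⁸·A⁻².
Right side:
  W = J/s (power = energy per time),
      = kg·m²·s⁻³.
  Ω = V/A (resistance = voltage per current),
      = kg·m²·s⁻³·A⁻².
  lm = cd·sr = cd (luminous flux; sr is dimensionless).
  H = Wb/A (inductance = flux per current),
      = kg·m²·s⁻²·A⁻².
  Combining: W·Ω·lm·H·A²·kg⁻²·cd⁻¹ = (kg·m²·s⁻³) · (kg·m²·s⁻³·A⁻²) · cd · (kg·m²·s⁻²·A⁻²) · A² · kg⁻² · cd⁻¹ = kg·m⁶·s⁻⁸·A⁻².
Both reduce to kg·m⁶·s⁻⁸·A⁻².

Yes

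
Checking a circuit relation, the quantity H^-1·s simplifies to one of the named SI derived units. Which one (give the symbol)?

S

H = kg·m²·s⁻²·A⁻².
So H⁻¹ = kg⁻¹·m⁻²·s²·A².
Combining: H⁻¹·s = (kg⁻¹·m⁻²·s²·A²) · s = kg⁻¹·m⁻²·s³·A².
kg⁻¹·m⁻²·s³·A² is the base-SI form of the siemens.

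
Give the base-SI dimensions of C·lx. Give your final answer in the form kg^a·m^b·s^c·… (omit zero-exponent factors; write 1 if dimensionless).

m⁻²·s·A·cd

C = A·s = s·A (charge = current × time).
lx = lm/m² (illuminance = luminous flux per area),
    = m⁻²·cd.
Combining: C·lx = (s·A) · (m⁻²·cd) = m⁻²·s·A·cd.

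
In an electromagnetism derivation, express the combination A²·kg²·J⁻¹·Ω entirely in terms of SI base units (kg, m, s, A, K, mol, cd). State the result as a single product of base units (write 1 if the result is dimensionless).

J = N·m (work = force × distance),
    = kg·m²·s⁻².
So J⁻¹ = kg⁻¹·m⁻²·s².
Ω = V/A (resistance = voltage per current),
    = kg·m²·s⁻³·A⁻².
Combining: A²·kg²·J⁻¹·Ω = A² · kg² · (kg⁻¹·m⁻²·s²) · (kg·m²·s⁻³·A⁻²) = kg²·s⁻¹.

kg²·s⁻¹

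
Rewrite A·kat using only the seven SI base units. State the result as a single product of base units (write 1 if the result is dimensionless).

s⁻¹·A·mol

kat = mol/s = s⁻¹·mol (catalytic activity).
Combining: A·kat = A · (s⁻¹·mol) = s⁻¹·A·mol.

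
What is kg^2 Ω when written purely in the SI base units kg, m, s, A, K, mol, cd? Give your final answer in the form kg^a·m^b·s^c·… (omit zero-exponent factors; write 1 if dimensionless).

Ω = kg·m²·s⁻³·A⁻².
Combining: kg²·Ω = kg² · (kg·m²·s⁻³·A⁻²) = kg³·m²·s⁻³·A⁻².

kg³·m²·s⁻³·A⁻²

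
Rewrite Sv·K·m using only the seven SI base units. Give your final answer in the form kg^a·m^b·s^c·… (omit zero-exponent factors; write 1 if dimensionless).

m³·s⁻²·K

Sv = J/kg (equivalent dose = energy per mass),
    = m²·s⁻².
Combining: Sv·K·m = (m²·s⁻²) · K · m = m³·s⁻²·K.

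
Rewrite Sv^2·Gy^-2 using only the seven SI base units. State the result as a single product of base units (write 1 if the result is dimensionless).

1

Sv = m²·s⁻².
So Sv² = m⁴·s⁻⁴.
Gy = m²·s⁻².
So Gy⁻² = m⁻⁴·s⁴.
Combining: Sv²·Gy⁻² = (m⁴·s⁻⁴) · (m⁻⁴·s⁴) = 1.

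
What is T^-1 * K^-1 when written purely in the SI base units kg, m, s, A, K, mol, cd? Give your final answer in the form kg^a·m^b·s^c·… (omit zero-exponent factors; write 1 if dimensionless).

kg⁻¹·s²·A·K⁻¹

T = kg·s⁻²·A⁻¹.
So T⁻¹ = kg⁻¹·s²·A.
Combining: T⁻¹·K⁻¹ = (kg⁻¹·s²·A) · K⁻¹ = kg⁻¹·s²·A·K⁻¹.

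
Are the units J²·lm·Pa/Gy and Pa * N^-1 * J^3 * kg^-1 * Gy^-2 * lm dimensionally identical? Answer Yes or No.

Left side:
  J = N·m (work = force × distance),
      = kg·m²·s⁻².
  So J² = kg²·m⁴·s⁻⁴.
  Gy = J/kg (absorbed dose = energy per mass),
      = m²·s⁻².
  So Gy⁻¹ = m⁻²·s².
  lm = cd·sr = cd (luminous flux; sr is dimensionless).
  Pa = N/m² (pressure = force per area),
      = kg·m⁻¹·s⁻².
  Combining: J²·Gy⁻¹·lm·Pa = (kg²·m⁴·s⁻⁴) · (m⁻²·s²) · cd · (kg·m⁻¹·s⁻²) = kg³·m·s⁻⁴·cd.
Right side:
  Pa = N/m² (pressure = force per area),
      = kg·m⁻¹·s⁻².
  N = kg·m/s² = kg·m·s⁻² (force = mass × acceleration).
  So N⁻¹ = kg⁻¹·m⁻¹·s².
  J = N·m (work = force × distance),
      = kg·m²·s⁻².
  So J³ = kg³·m⁶·s⁻⁶.
  Gy = J/kg (absorbed dose = energy per mass),
      = m²·s⁻².
  So Gy⁻² = m⁻⁴·s⁴.
  lm = cd·sr = cd (luminous flux; sr is dimensionless).
  Combining: Pa·N⁻¹·J³·kg⁻¹·Gy⁻²·lm = (kg·m⁻¹·s⁻²) · (kg⁻¹·m⁻¹·s²) · (kg³·m⁶·s⁻⁶) · kg⁻¹ · (m⁻⁴·s⁴) · cd = kg²·s⁻²·cd.
Left is kg³·m·s⁻⁴·cd; right is kg²·s⁻²·cd — different.

No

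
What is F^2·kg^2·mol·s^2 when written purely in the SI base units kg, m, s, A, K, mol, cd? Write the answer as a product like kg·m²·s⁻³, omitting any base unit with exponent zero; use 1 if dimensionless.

F = C/V (capacitance = charge per voltage),
    = A·s/(kg·m²·s⁻³·A⁻¹) (substituting C and V),
    = kg⁻¹·m⁻²·s⁴·A².
So F² = kg⁻²·m⁻⁴·s⁸·A⁴.
Combining: F²·kg²·mol·s² = (kg⁻²·m⁻⁴·s⁸·A⁴) · kg² · mol · s² = m⁻⁴·s¹⁰·A⁴·mol.

m⁻⁴·s¹⁰·A⁴·mol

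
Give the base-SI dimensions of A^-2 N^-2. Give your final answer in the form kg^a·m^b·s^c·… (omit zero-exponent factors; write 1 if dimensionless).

kg⁻²·m⁻²·s⁴·A⁻²

N = kg·m·s⁻².
So N⁻² = kg⁻²·m⁻²·s⁴.
Combining: A⁻²·N⁻² = A⁻² · (kg⁻²·m⁻²·s⁴) = kg⁻²·m⁻²·s⁴·A⁻².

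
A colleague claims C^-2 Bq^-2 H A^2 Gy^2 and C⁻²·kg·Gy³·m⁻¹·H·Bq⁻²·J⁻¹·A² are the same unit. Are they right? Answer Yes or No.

No

Left side:
  C = s·A.
  So C⁻² = s⁻²·A⁻².
  Bq = s⁻¹.
  So Bq⁻² = s².
  H = kg·m²·s⁻²·A⁻².
  Gy = m²·s⁻².
  So Gy² = m⁴·s⁻⁴.
  Combining: C⁻²·Bq⁻²·H·A²·Gy² = (s⁻²·A⁻²) · s² · (kg·m²·s⁻²·A⁻²) · A² · (m⁴·s⁻⁴) = kg·m⁶·s⁻⁶·A⁻².
Right side:
  C = A·s = s·A (charge = current × time).
  So C⁻² = s⁻²·A⁻².
  Gy = J/kg (absorbed dose = energy per mass),
      = m²·s⁻².
  So Gy³ = m⁶·s⁻⁶.
  H = Wb/A (inductance = flux per current),
      = kg·m²·s⁻²·A⁻².
  Bq = 1/s = s⁻¹ (activity is decays per second).
  So Bq⁻² = s².
  J = N·m (work = force × distance),
      = kg·m²·s⁻².
  So J⁻¹ = kg⁻¹·m⁻²·s².
  Combining: C⁻²·kg·Gy³·m⁻¹·H·Bq⁻²·J⁻¹·A² = (s⁻²·A⁻²) · kg · (m⁶·s⁻⁶) · m⁻¹ · (kg·m²·s⁻²·A⁻²) · s² · (kg⁻¹·m⁻²·s²) · A² = kg·m⁵·s⁻⁶·A⁻².
Left is kg·m⁶·s⁻⁶·A⁻²; right is kg·m⁵·s⁻⁶·A⁻² — different.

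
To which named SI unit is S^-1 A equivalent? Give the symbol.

V

S = 1/Ω (conductance is reciprocal resistance),
    = kg⁻¹·m⁻²·s³·A².
So S⁻¹ = kg·m²·s⁻³·A⁻².
Combining: S⁻¹·A = (kg·m²·s⁻³·A⁻²) · A = kg·m²·s⁻³·A⁻¹.
kg·m²·s⁻³·A⁻¹ is the base-SI form of the volt.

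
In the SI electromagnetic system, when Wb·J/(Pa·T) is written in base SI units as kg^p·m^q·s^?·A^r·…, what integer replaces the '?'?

Wb = kg·m²·s⁻²·A⁻¹.
J = kg·m²·s⁻².
Pa = kg·m⁻¹·s⁻².
So Pa⁻¹ = kg⁻¹·m·s².
T = kg·s⁻²·A⁻¹.
So T⁻¹ = kg⁻¹·s²·A.
Combining: Wb·J·Pa⁻¹·T⁻¹ = (kg·m²·s⁻²·A⁻¹) · (kg·m²·s⁻²) · (kg⁻¹·m·s²) · (kg⁻¹·s²·A) = m⁵.
The exponent of s is 0.

0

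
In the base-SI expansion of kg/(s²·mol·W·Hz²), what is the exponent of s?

W = kg·m²·s⁻³.
So W⁻¹ = kg⁻¹·m⁻²·s³.
Hz = s⁻¹.
So Hz⁻² = s².
Combining: s⁻²·mol⁻¹·W⁻¹·kg·Hz⁻² = s⁻² · mol⁻¹ · (kg⁻¹·m⁻²·s³) · kg · s² = m⁻²·s³·mol⁻¹.
The exponent of s is 3.

3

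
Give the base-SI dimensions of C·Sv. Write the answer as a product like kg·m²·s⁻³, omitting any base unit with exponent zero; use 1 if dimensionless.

m²·s⁻¹·A

C = A·s = s·A (charge = current × time).
Sv = J/kg (equivalent dose = energy per mass),
    = m²·s⁻².
Combining: C·Sv = (s·A) · (m²·s⁻²) = m²·s⁻¹·A.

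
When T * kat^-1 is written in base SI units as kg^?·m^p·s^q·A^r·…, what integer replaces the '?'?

1

T = kg·s⁻²·A⁻¹.
kat = s⁻¹·mol.
So kat⁻¹ = s·mol⁻¹.
Combining: T·kat⁻¹ = (kg·s⁻²·A⁻¹) · (s·mol⁻¹) = kg·s⁻¹·A⁻¹·mol⁻¹.
The exponent of kg is 1.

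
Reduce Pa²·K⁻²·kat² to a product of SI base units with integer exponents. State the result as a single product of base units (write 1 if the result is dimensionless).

Pa = N/m² (pressure = force per area),
    = kg·m⁻¹·s⁻².
So Pa² = kg²·m⁻²·s⁻⁴.
kat = mol/s = s⁻¹·mol (catalytic activity).
So kat² = s⁻²·mol².
Combining: Pa²·K⁻²·kat² = (kg²·m⁻²·s⁻⁴) · K⁻² · (s⁻²·mol²) = kg²·m⁻²·s⁻⁶·K⁻²·mol².

kg²·m⁻²·s⁻⁶·K⁻²·mol²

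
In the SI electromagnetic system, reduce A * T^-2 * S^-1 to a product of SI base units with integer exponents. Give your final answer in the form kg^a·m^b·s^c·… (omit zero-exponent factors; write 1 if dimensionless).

T = Wb/m² (flux density = flux per area),
    = kg·s⁻²·A⁻¹.
So T⁻² = kg⁻²·s⁴·A².
S = 1/Ω (conductance is reciprocal resistance),
    = kg⁻¹·m⁻²·s³·A².
So S⁻¹ = kg·m²·s⁻³·A⁻².
Combining: A·T⁻²·S⁻¹ = A · (kg⁻²·s⁴·A²) · (kg·m²·s⁻³·A⁻²) = kg⁻¹·m²·s·A.

kg⁻¹·m²·s·A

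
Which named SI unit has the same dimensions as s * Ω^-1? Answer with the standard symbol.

F

Ω = kg·m²·s⁻³·A⁻².
So Ω⁻¹ = kg⁻¹·m⁻²·s³·A².
Combining: s·Ω⁻¹ = s · (kg⁻¹·m⁻²·s³·A²) = kg⁻¹·m⁻²·s⁴·A².
kg⁻¹·m⁻²·s⁴·A² is the base-SI form of the farad.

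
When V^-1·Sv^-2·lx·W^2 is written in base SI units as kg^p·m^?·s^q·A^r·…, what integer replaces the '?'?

-4

V = W/A (potential = power per current),
    = kg·m²·s⁻³·A⁻¹.
So V⁻¹ = kg⁻¹·m⁻²·s³·A.
Sv = J/kg (equivalent dose = energy per mass),
    = m²·s⁻².
So Sv⁻² = m⁻⁴·s⁴.
lx = lm/m² (illuminance = luminous flux per area),
    = m⁻²·cd.
W = J/s (power = energy per time),
    = kg·m²·s⁻³.
So W² = kg²·m⁴·s⁻⁶.
Combining: V⁻¹·Sv⁻²·lx·W² = (kg⁻¹·m⁻²·s³·A) · (m⁻⁴·s⁴) · (m⁻²·cd) · (kg²·m⁴·s⁻⁶) = kg·m⁻⁴·s·A·cd.
The exponent of m is -4.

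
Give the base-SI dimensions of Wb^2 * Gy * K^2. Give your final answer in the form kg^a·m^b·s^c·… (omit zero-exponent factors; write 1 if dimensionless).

Wb = V·s (flux: a volt is a weber per second),
    = kg·m²·s⁻²·A⁻¹.
So Wb² = kg²·m⁴·s⁻⁴·A⁻².
Gy = J/kg (absorbed dose = energy per mass),
    = m²·s⁻².
Combining: Wb²·Gy·K² = (kg²·m⁴·s⁻⁴·A⁻²) · (m²·s⁻²) · K² = kg²·m⁶·s⁻⁶·A⁻²·K².

kg²·m⁶·s⁻⁶·A⁻²·K²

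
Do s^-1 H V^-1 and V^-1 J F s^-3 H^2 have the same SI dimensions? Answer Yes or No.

Left side:
  H = Wb/A (inductance = flux per current),
      = kg·m²·s⁻²·A⁻².
  V = W/A (potential = power per current),
      = kg·m²·s⁻³·A⁻¹.
  So V⁻¹ = kg⁻¹·m⁻²·s³·A.
  Combining: s⁻¹·H·V⁻¹ = s⁻¹ · (kg·m²·s⁻²·A⁻²) · (kg⁻¹·m⁻²·s³·A) = A⁻¹.
Right side:
  V = W/A (potential = power per current),
      = kg·m²·s⁻³·A⁻¹.
  So V⁻¹ = kg⁻¹·m⁻²·s³·A.
  J = N·m (work = force × distance),
      = kg·m²·s⁻².
  F = C/V (capacitance = charge per voltage),
      = A·s/(kg·m²·s⁻³·A⁻¹) (substituting C and V),
      = kg⁻¹·m⁻²·s⁴·A².
  H = Wb/A (inductance = flux per current),
      = kg·m²·s⁻²·A⁻².
  So H² = kg²·m⁴·s⁻⁴·A⁻⁴.
  Combining: V⁻¹·J·F·s⁻³·H² = (kg⁻¹·m⁻²·s³·A) · (kg·m²·s⁻²) · (kg⁻¹·m⁻²·s⁴·A²) · s⁻³ · (kg²·m⁴·s⁻⁴·A⁻⁴) = kg·m²·s⁻²·A⁻¹.
Left is A⁻¹; right is kg·m²·s⁻²·A⁻¹ — different.

No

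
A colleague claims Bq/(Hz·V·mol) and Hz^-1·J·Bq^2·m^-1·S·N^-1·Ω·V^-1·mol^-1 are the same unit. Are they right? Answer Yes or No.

No

Left side:
  Hz = 1/s = s⁻¹ (frequency is cycles per second).
  So Hz⁻¹ = s.
  V = W/A (potential = power per current),
      = kg·m²·s⁻³·A⁻¹.
  So V⁻¹ = kg⁻¹·m⁻²·s³·A.
  Bq = 1/s = s⁻¹ (activity is decays per second).
  Combining: Hz⁻¹·V⁻¹·Bq·mol⁻¹ = s · (kg⁻¹·m⁻²·s³·A) · s⁻¹ · mol⁻¹ = kg⁻¹·m⁻²·s³·A·mol⁻¹.
Right side:
  Hz = 1/s = s⁻¹ (frequency is cycles per second).
  So Hz⁻¹ = s.
  J = N·m (work = force × distance),
      = kg·m²·s⁻².
  Bq = 1/s = s⁻¹ (activity is decays per second).
  So Bq² = s⁻².
  S = 1/Ω (conductance is reciprocal resistance),
      = kg⁻¹·m⁻²·s³·A².
  N = kg·m/s² = kg·m·s⁻² (force = mass × acceleration).
  So N⁻¹ = kg⁻¹·m⁻¹·s².
  Ω = V/A (resistance = voltage per current),
      = kg·m²·s⁻³·A⁻².
  V = W/A (potential = power per current),
      = kg·m²·s⁻³·A⁻¹.
  So V⁻¹ = kg⁻¹·m⁻²·s³·A.
  Combining: Hz⁻¹·J·Bq²·m⁻¹·S·N⁻¹·Ω·V⁻¹·mol⁻¹ = s · (kg·m²·s⁻²) · s⁻² · m⁻¹ · (kg⁻¹·m⁻²·s³·A²) · (kg⁻¹·m⁻¹·s²) · (kg·m²·s⁻³·A⁻²) · (kg⁻¹·m⁻²·s³·A) · mol⁻¹ = kg⁻¹·m⁻²·s²·A·mol⁻¹.
Left is kg⁻¹·m⁻²·s³·A·mol⁻¹; right is kg⁻¹·m⁻²·s²·A·mol⁻¹ — different.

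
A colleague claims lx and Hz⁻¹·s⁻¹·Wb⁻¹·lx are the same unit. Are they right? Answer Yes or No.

Left side:
  lx = lm/m² (illuminance = luminous flux per area),
      = m⁻²·cd.
Right side:
  Hz = s⁻¹.
  So Hz⁻¹ = s.
  Wb = kg·m²·s⁻²·A⁻¹.
  So Wb⁻¹ = kg⁻¹·m⁻²·s²·A.
  lx = m⁻²·cd.
  Combining: Hz⁻¹·s⁻¹·Wb⁻¹·lx = s · s⁻¹ · (kg⁻¹·m⁻²·s²·A) · (m⁻²·cd) = kg⁻¹·m⁻⁴·s²·A·cd.
Left is m⁻²·cd; right is kg⁻¹·m⁻⁴·s²·A·cd — different.

No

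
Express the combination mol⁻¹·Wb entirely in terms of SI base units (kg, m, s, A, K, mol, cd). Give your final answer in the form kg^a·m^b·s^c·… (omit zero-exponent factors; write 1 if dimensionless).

kg·m²·s⁻²·A⁻¹·mol⁻¹

Wb = kg·m²·s⁻²·A⁻¹.
Combining: mol⁻¹·Wb = mol⁻¹ · (kg·m²·s⁻²·A⁻¹) = kg·m²·s⁻²·A⁻¹·mol⁻¹.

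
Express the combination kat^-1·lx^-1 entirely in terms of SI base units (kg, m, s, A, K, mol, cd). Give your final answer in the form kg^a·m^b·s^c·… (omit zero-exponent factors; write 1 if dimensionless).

kat = mol/s = s⁻¹·mol (catalytic activity).
So kat⁻¹ = s·mol⁻¹.
lx = lm/m² (illuminance = luminous flux per area),
    = m⁻²·cd.
So lx⁻¹ = m²·cd⁻¹.
Combining: kat⁻¹·lx⁻¹ = (s·mol⁻¹) · (m²·cd⁻¹) = m²·s·mol⁻¹·cd⁻¹.

m²·s·mol⁻¹·cd⁻¹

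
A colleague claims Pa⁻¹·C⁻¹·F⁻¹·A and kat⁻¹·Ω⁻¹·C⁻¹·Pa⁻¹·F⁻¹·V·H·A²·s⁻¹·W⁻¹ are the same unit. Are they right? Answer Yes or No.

No

Left side:
  Pa = kg·m⁻¹·s⁻².
  So Pa⁻¹ = kg⁻¹·m·s².
  C = s·A.
  So C⁻¹ = s⁻¹·A⁻¹.
  F = kg⁻¹·m⁻²·s⁴·A².
  So F⁻¹ = kg·m²·s⁻⁴·A⁻².
  Combining: Pa⁻¹·C⁻¹·F⁻¹·A = (kg⁻¹·m·s²) · (s⁻¹·A⁻¹) · (kg·m²·s⁻⁴·A⁻²) · A = m³·s⁻³·A⁻².
Right side:
  kat = mol/s = s⁻¹·mol (catalytic activity).
  So kat⁻¹ = s·mol⁻¹.
  Ω = V/A (resistance = voltage per current),
      = kg·m²·s⁻³·A⁻².
  So Ω⁻¹ = kg⁻¹·m⁻²·s³·A².
  C = A·s = s·A (charge = current × time).
  So C⁻¹ = s⁻¹·A⁻¹.
  Pa = N/m² (pressure = force per area),
      = kg·m⁻¹·s⁻².
  So Pa⁻¹ = kg⁻¹·m·s².
  F = C/V (capacitance = charge per voltage),
      = A·s/(kg·m²·s⁻³·A⁻¹) (substituting C and V),
      = kg⁻¹·m⁻²·s⁴·A².
  So F⁻¹ = kg·m²·s⁻⁴·A⁻².
  V = W/A (potential = power per current),
      = kg·m²·s⁻³·A⁻¹.
  H = Wb/A (inductance = flux per current),
      = kg·m²·s⁻²·A⁻².
  W = J/s (power = energy per time),
      = kg·m²·s⁻³.
  So W⁻¹ = kg⁻¹·m⁻²·s³.
  Combining: kat⁻¹·Ω⁻¹·C⁻¹·Pa⁻¹·F⁻¹·V·H·A²·s⁻¹·W⁻¹ = (s·mol⁻¹) · (kg⁻¹·m⁻²·s³·A²) · (s⁻¹·A⁻¹) · (kg⁻¹·m·s²) · (kg·m²·s⁻⁴·A⁻²) · (kg·m²·s⁻³·A⁻¹) · (kg·m²·s⁻²·A⁻²) · A² · s⁻¹ · (kg⁻¹·m⁻²·s³) = m³·s⁻²·A⁻²·mol⁻¹.
Left is m³·s⁻³·A⁻²; right is m³·s⁻²·A⁻²·mol⁻¹ — different.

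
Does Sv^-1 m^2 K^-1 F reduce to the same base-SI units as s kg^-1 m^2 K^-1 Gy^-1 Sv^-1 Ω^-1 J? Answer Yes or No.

Left side:
  Sv = J/kg (equivalent dose = energy per mass),
      = m²·s⁻².
  So Sv⁻¹ = m⁻²·s².
  F = C/V (capacitance = charge per voltage),
      = A·s/(kg·m²·s⁻³·A⁻¹) (substituting C and V),
      = kg⁻¹·m⁻²·s⁴·A².
  Combining: Sv⁻¹·m²·K⁻¹·F = (m⁻²·s²) · m² · K⁻¹ · (kg⁻¹·m⁻²·s⁴·A²) = kg⁻¹·m⁻²·s⁶·A²·K⁻¹.
Right side:
  Gy = J/kg (absorbed dose = energy per mass),
      = m²·s⁻².
  So Gy⁻¹ = m⁻²·s².
  Sv = J/kg (equivalent dose = energy per mass),
      = m²·s⁻².
  So Sv⁻¹ = m⁻²·s².
  Ω = V/A (resistance = voltage per current),
      = kg·m²·s⁻³·A⁻².
  So Ω⁻¹ = kg⁻¹·m⁻²·s³·A².
  J = N·m (work = force × distance),
      = kg·m²·s⁻².
  Combining: s·kg⁻¹·m²·K⁻¹·Gy⁻¹·Sv⁻¹·Ω⁻¹·J = s · kg⁻¹ · m² · K⁻¹ · (m⁻²·s²) · (m⁻²·s²) · (kg⁻¹·m⁻²·s³·A²) · (kg·m²·s⁻²) = kg⁻¹·m⁻²·s⁶·A²·K⁻¹.
Both reduce to kg⁻¹·m⁻²·s⁶·A²·K⁻¹.

Yes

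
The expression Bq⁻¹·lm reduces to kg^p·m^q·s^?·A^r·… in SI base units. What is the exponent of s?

Bq = s⁻¹.
So Bq⁻¹ = s.
lm = cd.
Combining: Bq⁻¹·lm = s · cd = s·cd.
The exponent of s is 1.

1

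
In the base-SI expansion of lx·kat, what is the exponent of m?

lx = lm/m² (illuminance = luminous flux per area),
    = m⁻²·cd.
kat = mol/s = s⁻¹·mol (catalytic activity).
Combining: lx·kat = (m⁻²·cd) · (s⁻¹·mol) = m⁻²·s⁻¹·mol·cd.
The exponent of m is -2.

-2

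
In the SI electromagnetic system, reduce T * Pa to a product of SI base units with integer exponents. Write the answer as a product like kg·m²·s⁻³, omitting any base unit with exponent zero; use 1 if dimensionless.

T = Wb/m² (flux density = flux per area),
    = kg·s⁻²·A⁻¹.
Pa = N/m² (pressure = force per area),
    = kg·m⁻¹·s⁻².
Combining: T·Pa = (kg·s⁻²·A⁻¹) · (kg·m⁻¹·s⁻²) = kg²·m⁻¹·s⁻⁴·A⁻¹.

kg²·m⁻¹·s⁻⁴·A⁻¹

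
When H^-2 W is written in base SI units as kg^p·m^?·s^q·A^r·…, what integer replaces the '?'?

H = kg·m²·s⁻²·A⁻².
So H⁻² = kg⁻²·m⁻⁴·s⁴·A⁴.
W = kg·m²·s⁻³.
Combining: H⁻²·W = (kg⁻²·m⁻⁴·s⁴·A⁴) · (kg·m²·s⁻³) = kg⁻¹·m⁻²·s·A⁴.
The exponent of m is -2.

-2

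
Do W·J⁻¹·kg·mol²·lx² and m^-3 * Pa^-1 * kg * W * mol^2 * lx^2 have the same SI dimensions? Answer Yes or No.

Left side:
  W = J/s (power = energy per time),
      = kg·m²·s⁻³.
  J = N·m (work = force × distance),
      = kg·m²·s⁻².
  So J⁻¹ = kg⁻¹·m⁻²·s².
  lx = lm/m² (illuminance = luminous flux per area),
      = m⁻²·cd.
  So lx² = m⁻⁴·cd².
  Combining: W·J⁻¹·kg·mol²·lx² = (kg·m²·s⁻³) · (kg⁻¹·m⁻²·s²) · kg · mol² · (m⁻⁴·cd²) = kg·m⁻⁴·s⁻¹·mol²·cd².
Right side:
  Pa = N/m² (pressure = force per area),
      = kg·m⁻¹·s⁻².
  So Pa⁻¹ = kg⁻¹·m·s².
  W = J/s (power = energy per time),
      = kg·m²·s⁻³.
  lx = lm/m² (illuminance = luminous flux per area),
      = m⁻²·cd.
  So lx² = m⁻⁴·cd².
  Combining: m⁻³·Pa⁻¹·kg·W·mol²·lx² = m⁻³ · (kg⁻¹·m·s²) · kg · (kg·m²·s⁻³) · mol² · (m⁻⁴·cd²) = kg·m⁻⁴·s⁻¹·mol²·cd².
Both reduce to kg·m⁻⁴·s⁻¹·mol²·cd².

Yes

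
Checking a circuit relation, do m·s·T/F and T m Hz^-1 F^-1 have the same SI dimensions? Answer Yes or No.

Left side:
  F = C/V (capacitance = charge per voltage),
      = A·s/(kg·m²·s⁻³·A⁻¹) (substituting C and V),
      = kg⁻¹·m⁻²·s⁴·A².
  So F⁻¹ = kg·m²·s⁻⁴·A⁻².
  T = Wb/m² (flux density = flux per area),
      = kg·s⁻²·A⁻¹.
  Combining: F⁻¹·m·s·T = (kg·m²·s⁻⁴·A⁻²) · m · s · (kg·s⁻²·A⁻¹) = kg²·m³·s⁻⁵·A⁻³.
Right side:
  T = Wb/m² (flux density = flux per area),
      = kg·s⁻²·A⁻¹.
  Hz = 1/s = s⁻¹ (frequency is cycles per second).
  So Hz⁻¹ = s.
  F = C/V (capacitance = charge per voltage),
      = A·s/(kg·m²·s⁻³·A⁻¹) (substituting C and V),
      = kg⁻¹·m⁻²·s⁴·A².
  So F⁻¹ = kg·m²·s⁻⁴·A⁻².
  Combining: T·m·Hz⁻¹·F⁻¹ = (kg·s⁻²·A⁻¹) · m · s · (kg·m²·s⁻⁴·A⁻²) = kg²·m³·s⁻⁵·A⁻³.
Both reduce to kg²·m³·s⁻⁵·A⁻³.

Yes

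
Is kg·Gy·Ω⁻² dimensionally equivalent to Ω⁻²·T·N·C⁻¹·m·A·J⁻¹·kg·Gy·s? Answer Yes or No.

Left side:
  Gy = J/kg (absorbed dose = energy per mass),
      = m²·s⁻².
  Ω = V/A (resistance = voltage per current),
      = kg·m²·s⁻³·A⁻².
  So Ω⁻² = kg⁻²·m⁻⁴·s⁶·A⁴.
  Combining: kg·Gy·Ω⁻² = kg · (m²·s⁻²) · (kg⁻²·m⁻⁴·s⁶·A⁴) = kg⁻¹·m⁻²·s⁴·A⁴.
Right side:
  Ω = kg·m²·s⁻³·A⁻².
  So Ω⁻² = kg⁻²·m⁻⁴·s⁶·A⁴.
  T = kg·s⁻²·A⁻¹.
  N = kg·m·s⁻².
  C = s·A.
  So C⁻¹ = s⁻¹·A⁻¹.
  J = kg·m²·s⁻².
  So J⁻¹ = kg⁻¹·m⁻²·s².
  Gy = m²·s⁻².
  Combining: Ω⁻²·T·N·C⁻¹·m·A·J⁻¹·kg·Gy·s = (kg⁻²·m⁻⁴·s⁶·A⁴) · (kg·s⁻²·A⁻¹) · (kg·m·s⁻²) · (s⁻¹·A⁻¹) · m · A · (kg⁻¹·m⁻²·s²) · kg · (m²·s⁻²) · s = m⁻²·s²·A³.
Left is kg⁻¹·m⁻²·s⁴·A⁴; right is m⁻²·s²·A³ — different.

No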